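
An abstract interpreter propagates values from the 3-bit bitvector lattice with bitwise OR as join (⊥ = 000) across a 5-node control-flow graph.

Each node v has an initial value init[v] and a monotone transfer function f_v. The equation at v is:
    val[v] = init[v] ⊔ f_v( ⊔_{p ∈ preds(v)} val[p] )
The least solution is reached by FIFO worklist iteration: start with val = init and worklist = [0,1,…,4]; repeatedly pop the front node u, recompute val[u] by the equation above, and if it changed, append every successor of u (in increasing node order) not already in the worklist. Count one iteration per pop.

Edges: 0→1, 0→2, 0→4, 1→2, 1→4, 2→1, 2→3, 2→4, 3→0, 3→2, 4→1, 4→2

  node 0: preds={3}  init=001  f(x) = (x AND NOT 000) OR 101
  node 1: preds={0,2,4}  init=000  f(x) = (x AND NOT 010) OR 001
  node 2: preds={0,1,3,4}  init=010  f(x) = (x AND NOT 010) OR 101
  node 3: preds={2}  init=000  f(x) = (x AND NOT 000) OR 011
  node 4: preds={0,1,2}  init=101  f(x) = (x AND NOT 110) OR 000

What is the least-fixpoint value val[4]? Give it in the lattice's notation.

101

Iteration log — 10 steps:
  step 1. node 0  ⊔preds=000  new=101  old=001  +wl: 
  step 2. node 1  ⊔preds=111  new=101  old=000  +wl: 
  step 3. node 2  ⊔preds=101  new=111  old=010  +wl: 1
  step 4. node 3  ⊔preds=111  new=111  old=000  +wl: 0,2
  step 5. node 4  ⊔preds=111  new=101  stable
  step 6. node 1  ⊔preds=111  new=101  stable
  step 7. node 0  ⊔preds=111  new=111  old=101  +wl: 1,4
  step 8. node 2  ⊔preds=111  new=111  stable
  step 9. node 1  ⊔preds=111  new=101  stable
  step 10. node 4  ⊔preds=111  new=101  stable

Least fixpoint reached:
  node 0: 111
  node 1: 101
  node 2: 111
  node 3: 111
  node 4: 101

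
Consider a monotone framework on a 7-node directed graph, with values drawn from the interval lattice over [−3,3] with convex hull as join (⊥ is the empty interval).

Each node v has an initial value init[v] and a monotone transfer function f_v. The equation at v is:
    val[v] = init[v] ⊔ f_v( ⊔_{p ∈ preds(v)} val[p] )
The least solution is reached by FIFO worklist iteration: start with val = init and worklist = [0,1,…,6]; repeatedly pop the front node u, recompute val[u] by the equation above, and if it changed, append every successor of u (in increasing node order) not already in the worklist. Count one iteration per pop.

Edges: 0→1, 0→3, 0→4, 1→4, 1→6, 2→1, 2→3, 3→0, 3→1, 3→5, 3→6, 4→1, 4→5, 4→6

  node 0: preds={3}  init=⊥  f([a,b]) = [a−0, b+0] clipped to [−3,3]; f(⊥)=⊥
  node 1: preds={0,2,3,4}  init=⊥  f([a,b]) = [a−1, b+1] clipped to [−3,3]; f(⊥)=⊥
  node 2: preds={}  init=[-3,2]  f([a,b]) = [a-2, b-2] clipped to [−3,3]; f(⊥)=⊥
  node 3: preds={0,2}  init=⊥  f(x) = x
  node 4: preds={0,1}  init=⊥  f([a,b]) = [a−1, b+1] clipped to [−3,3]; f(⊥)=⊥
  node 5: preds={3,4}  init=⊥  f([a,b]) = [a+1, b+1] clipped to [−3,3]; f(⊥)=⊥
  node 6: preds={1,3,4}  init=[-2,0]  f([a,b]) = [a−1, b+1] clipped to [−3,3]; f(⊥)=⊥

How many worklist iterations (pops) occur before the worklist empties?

Iteration log — 11 steps:
  step 1. node 0  ⊔preds=⊥  new=⊥  stable
  step 2. node 1  ⊔preds=[-3,2]  new=[-3,3]  old=⊥  +wl: 
  step 3. node 2  ⊔preds=⊥  new=[-3,2]  stable
  step 4. node 3  ⊔preds=[-3,2]  new=[-3,2]  old=⊥  +wl: 0,1
  step 5. node 4  ⊔preds=[-3,3]  new=[-3,3]  old=⊥  +wl: 
  step 6. node 5  ⊔preds=[-3,3]  new=[-2,3]  old=⊥  +wl: 
  step 7. node 6  ⊔preds=[-3,3]  new=[-3,3]  old=[-2,0]  +wl: 
  step 8. node 0  ⊔preds=[-3,2]  new=[-3,2]  old=⊥  +wl: 3,4
  step 9. node 1  ⊔preds=[-3,3]  new=[-3,3]  stable
  step 10. node 3  ⊔preds=[-3,2]  new=[-3,2]  stable
  step 11. node 4  ⊔preds=[-3,3]  new=[-3,3]  stable

Least fixpoint reached:
  node 0: [-3,2]
  node 1: [-3,3]
  node 2: [-3,2]
  node 3: [-3,2]
  node 4: [-3,3]
  node 5: [-2,3]
  node 6: [-3,3]

11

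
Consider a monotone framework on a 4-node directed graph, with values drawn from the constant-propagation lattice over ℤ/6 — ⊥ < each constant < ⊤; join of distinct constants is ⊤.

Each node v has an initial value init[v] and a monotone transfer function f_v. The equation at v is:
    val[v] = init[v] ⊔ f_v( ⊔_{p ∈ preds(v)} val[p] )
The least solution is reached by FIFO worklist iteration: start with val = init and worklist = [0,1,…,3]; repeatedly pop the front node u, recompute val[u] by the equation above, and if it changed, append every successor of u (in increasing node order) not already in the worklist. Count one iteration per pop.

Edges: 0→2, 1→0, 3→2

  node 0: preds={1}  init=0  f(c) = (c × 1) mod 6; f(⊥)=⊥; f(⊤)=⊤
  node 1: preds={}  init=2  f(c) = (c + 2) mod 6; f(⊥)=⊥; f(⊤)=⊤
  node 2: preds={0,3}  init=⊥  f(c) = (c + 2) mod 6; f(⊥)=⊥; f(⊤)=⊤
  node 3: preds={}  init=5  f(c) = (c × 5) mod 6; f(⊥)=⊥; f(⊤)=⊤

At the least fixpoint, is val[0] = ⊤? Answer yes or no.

Iteration log — 4 steps:
  step 1. node 0  ⊔preds=2  new=⊤  old=0  +wl: 
  step 2. node 1  ⊔preds=⊥  new=2  stable
  step 3. node 2  ⊔preds=⊤  new=⊤  old=⊥  +wl: 
  step 4. node 3  ⊔preds=⊥  new=5  stable

Least fixpoint reached:
  node 0: ⊤
  node 1: 2
  node 2: ⊤
  node 3: 5

yes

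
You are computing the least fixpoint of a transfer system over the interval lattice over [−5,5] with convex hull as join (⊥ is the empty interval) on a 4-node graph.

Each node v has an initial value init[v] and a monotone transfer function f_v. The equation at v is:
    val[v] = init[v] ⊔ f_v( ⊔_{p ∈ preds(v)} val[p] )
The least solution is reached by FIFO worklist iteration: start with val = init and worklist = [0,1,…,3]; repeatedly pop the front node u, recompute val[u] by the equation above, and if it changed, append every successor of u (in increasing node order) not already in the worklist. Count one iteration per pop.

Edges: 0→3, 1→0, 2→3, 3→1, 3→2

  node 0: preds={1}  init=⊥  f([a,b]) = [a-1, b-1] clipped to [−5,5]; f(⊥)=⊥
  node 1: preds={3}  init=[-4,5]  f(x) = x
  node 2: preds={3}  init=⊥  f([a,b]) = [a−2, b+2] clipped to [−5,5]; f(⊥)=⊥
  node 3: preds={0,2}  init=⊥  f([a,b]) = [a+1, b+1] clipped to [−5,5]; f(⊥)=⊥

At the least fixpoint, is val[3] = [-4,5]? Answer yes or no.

yes

Iteration log — 7 steps:
  step 1. node 0  ⊔preds=[-4,5]  new=[-5,4]  old=⊥  +wl: 
  step 2. node 1  ⊔preds=⊥  new=[-4,5]  stable
  step 3. node 2  ⊔preds=⊥  new=⊥  stable
  step 4. node 3  ⊔preds=[-5,4]  new=[-4,5]  old=⊥  +wl: 1,2
  step 5. node 1  ⊔preds=[-4,5]  new=[-4,5]  stable
  step 6. node 2  ⊔preds=[-4,5]  new=[-5,5]  old=⊥  +wl: 3
  step 7. node 3  ⊔preds=[-5,5]  new=[-4,5]  stable

Least fixpoint reached:
  node 0: [-5,4]
  node 1: [-4,5]
  node 2: [-5,5]
  node 3: [-4,5]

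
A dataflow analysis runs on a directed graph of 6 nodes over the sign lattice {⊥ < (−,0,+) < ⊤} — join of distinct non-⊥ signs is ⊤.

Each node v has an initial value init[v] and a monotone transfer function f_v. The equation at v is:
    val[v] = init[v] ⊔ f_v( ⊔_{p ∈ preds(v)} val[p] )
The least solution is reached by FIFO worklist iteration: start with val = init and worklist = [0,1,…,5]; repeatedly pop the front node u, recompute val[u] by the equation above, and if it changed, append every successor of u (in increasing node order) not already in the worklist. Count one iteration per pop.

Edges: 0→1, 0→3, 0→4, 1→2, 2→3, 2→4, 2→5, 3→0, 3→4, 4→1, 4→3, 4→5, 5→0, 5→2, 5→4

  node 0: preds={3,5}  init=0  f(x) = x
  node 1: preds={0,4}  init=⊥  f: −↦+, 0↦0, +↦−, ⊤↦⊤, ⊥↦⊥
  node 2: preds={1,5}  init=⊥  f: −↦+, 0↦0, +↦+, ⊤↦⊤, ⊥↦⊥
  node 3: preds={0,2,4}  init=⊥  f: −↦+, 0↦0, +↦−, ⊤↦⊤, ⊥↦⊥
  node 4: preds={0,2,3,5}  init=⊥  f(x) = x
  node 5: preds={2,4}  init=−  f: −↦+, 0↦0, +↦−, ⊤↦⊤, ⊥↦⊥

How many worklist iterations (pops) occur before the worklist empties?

Iteration log — 11 steps:
  step 1. node 0  ⊔preds=−  new=⊤  old=0  +wl: 
  step 2. node 1  ⊔preds=⊤  new=⊤  old=⊥  +wl: 
  step 3. node 2  ⊔preds=⊤  new=⊤  old=⊥  +wl: 
  step 4. node 3  ⊔preds=⊤  new=⊤  old=⊥  +wl: 0
  step 5. node 4  ⊔preds=⊤  new=⊤  old=⊥  +wl: 1,3
  step 6. node 5  ⊔preds=⊤  new=⊤  old=−  +wl: 2,4
  step 7. node 0  ⊔preds=⊤  new=⊤  stable
  step 8. node 1  ⊔preds=⊤  new=⊤  stable
  step 9. node 3  ⊔preds=⊤  new=⊤  stable
  step 10. node 2  ⊔preds=⊤  new=⊤  stable
  step 11. node 4  ⊔preds=⊤  new=⊤  stable

Least fixpoint reached:
  node 0: ⊤
  node 1: ⊤
  node 2: ⊤
  node 3: ⊤
  node 4: ⊤
  node 5: ⊤

11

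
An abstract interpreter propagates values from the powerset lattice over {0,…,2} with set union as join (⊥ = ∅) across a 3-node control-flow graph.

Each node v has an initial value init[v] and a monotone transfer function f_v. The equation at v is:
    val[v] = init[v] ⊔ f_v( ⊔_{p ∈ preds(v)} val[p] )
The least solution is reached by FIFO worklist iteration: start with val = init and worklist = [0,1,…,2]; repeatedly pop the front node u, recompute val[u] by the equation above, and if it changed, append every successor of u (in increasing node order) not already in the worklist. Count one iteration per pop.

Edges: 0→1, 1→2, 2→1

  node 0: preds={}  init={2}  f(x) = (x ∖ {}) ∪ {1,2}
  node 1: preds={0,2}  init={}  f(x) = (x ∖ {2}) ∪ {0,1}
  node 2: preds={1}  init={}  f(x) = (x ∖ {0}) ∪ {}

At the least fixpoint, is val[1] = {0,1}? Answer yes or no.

yes

Worklist (4 pops):
  #1 pop 0: in={} → {1,2} (was {2}); enqueue []
  #2 pop 1: in={1,2} → {0,1} (was {}); enqueue []
  #3 pop 2: in={0,1} → {1} (was {}); enqueue [1]
  #4 pop 1: in={1,2} → {0,1} (no change)

Fixpoint:
  val[0] = {1,2}
  val[1] = {0,1}
  val[2] = {1}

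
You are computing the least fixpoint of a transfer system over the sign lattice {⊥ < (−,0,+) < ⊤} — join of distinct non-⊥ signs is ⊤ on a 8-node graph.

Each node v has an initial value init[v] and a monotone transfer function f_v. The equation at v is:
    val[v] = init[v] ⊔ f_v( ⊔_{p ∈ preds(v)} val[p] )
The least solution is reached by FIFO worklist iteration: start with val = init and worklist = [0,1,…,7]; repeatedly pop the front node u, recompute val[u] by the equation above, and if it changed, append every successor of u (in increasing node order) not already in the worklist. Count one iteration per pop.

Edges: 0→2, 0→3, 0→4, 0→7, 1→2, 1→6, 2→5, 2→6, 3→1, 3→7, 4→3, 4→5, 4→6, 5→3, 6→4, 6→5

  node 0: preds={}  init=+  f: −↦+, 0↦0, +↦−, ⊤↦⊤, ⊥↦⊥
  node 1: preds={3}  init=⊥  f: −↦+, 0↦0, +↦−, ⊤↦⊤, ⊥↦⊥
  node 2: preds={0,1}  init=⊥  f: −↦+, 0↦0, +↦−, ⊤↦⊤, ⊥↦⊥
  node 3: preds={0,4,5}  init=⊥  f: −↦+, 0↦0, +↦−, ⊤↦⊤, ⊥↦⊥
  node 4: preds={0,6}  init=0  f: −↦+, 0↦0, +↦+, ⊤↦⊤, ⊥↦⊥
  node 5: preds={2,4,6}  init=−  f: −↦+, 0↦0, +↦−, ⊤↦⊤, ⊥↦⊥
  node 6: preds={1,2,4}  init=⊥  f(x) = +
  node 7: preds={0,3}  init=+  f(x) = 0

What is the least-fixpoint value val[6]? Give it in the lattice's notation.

+

Trace (15 dequeues):
  [1] u=0 | in ⊥ | out + | ==
  [2] u=1 | in ⊥ | out ⊥ | ==
  [3] u=2 | in + | out − | prev ⊥ | push {}
  [4] u=3 | in ⊤ | out ⊤ | prev ⊥ | push {1}
  [5] u=4 | in + | out ⊤ | prev 0 | push {3}
  [6] u=5 | in ⊤ | out ⊤ | prev − | push {}
  [7] u=6 | in ⊤ | out + | prev ⊥ | push {4,5}
  [8] u=7 | in ⊤ | out ⊤ | prev + | push {}
  [9] u=1 | in ⊤ | out ⊤ | prev ⊥ | push {2,6}
  [10] u=3 | in ⊤ | out ⊤ | ==
  [11] u=4 | in + | out ⊤ | ==
  [12] u=5 | in ⊤ | out ⊤ | ==
  [13] u=2 | in ⊤ | out ⊤ | prev − | push {5}
  [14] u=6 | in ⊤ | out + | ==
  [15] u=5 | in ⊤ | out ⊤ | ==

Converged values:
  [0] +
  [1] ⊤
  [2] ⊤
  [3] ⊤
  [4] ⊤
  [5] ⊤
  [6] +
  [7] ⊤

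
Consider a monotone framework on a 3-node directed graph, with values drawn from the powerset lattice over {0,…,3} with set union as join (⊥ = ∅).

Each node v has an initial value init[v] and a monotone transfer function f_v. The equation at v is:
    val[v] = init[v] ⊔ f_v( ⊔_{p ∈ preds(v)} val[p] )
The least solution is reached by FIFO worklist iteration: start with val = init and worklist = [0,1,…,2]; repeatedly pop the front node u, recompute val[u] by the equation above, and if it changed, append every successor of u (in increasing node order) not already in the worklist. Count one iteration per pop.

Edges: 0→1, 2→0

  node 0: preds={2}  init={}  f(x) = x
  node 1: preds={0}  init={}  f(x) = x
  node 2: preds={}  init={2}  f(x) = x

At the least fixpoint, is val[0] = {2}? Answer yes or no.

Worklist (3 pops):
  #1 pop 0: in={2} → {2} (was {}); enqueue []
  #2 pop 1: in={2} → {2} (was {}); enqueue []
  #3 pop 2: in={} → {2} (no change)

Fixpoint:
  val[0] = {2}
  val[1] = {2}
  val[2] = {2}

yes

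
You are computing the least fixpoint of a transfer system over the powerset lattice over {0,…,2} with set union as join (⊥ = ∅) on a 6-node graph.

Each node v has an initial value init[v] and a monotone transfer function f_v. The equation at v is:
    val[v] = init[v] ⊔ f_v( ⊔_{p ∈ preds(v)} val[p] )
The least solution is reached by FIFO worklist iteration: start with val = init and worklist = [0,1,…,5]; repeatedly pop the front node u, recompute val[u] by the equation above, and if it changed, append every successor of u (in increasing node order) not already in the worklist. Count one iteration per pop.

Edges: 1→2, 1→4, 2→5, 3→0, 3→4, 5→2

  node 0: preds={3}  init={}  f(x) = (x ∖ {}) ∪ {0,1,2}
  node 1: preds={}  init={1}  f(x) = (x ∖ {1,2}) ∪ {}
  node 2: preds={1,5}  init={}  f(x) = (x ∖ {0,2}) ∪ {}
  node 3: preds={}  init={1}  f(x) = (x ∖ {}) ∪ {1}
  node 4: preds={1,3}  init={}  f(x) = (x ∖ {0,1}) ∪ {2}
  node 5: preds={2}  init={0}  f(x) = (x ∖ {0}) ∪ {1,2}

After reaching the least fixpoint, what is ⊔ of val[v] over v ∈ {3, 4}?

{1,2}

Trace (7 dequeues):
  [1] u=0 | in {1} | out {0,1,2} | prev {} | push {}
  [2] u=1 | in {} | out {1} | ==
  [3] u=2 | in {0,1} | out {1} | prev {} | push {}
  [4] u=3 | in {} | out {1} | ==
  [5] u=4 | in {1} | out {2} | prev {} | push {}
  [6] u=5 | in {1} | out {0,1,2} | prev {0} | push {2}
  [7] u=2 | in {0,1,2} | out {1} | ==

Converged values:
  [0] {0,1,2}
  [1] {1}
  [2] {1}
  [3] {1}
  [4] {2}
  [5] {0,1,2}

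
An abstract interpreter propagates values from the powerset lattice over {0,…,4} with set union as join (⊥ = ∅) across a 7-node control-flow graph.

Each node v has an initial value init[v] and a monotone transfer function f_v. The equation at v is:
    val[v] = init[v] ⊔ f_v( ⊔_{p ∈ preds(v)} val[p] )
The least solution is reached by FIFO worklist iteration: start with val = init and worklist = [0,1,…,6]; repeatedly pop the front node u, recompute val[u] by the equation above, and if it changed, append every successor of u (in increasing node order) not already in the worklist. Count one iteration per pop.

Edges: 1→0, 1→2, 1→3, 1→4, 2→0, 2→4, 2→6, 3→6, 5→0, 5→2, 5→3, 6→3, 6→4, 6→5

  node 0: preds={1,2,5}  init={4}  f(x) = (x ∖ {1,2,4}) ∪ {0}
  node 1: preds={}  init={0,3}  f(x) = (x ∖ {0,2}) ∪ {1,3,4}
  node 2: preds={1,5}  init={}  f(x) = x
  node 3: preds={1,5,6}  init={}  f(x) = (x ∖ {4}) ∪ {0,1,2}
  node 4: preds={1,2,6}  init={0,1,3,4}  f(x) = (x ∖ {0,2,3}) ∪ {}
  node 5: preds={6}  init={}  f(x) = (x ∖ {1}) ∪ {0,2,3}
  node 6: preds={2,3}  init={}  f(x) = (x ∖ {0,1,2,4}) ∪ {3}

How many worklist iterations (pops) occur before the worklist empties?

14

Worklist (14 pops):
  #1 pop 0: in={0,3} → {0,3,4} (was {4}); enqueue []
  #2 pop 1: in={} → {0,1,3,4} (was {0,3}); enqueue [0]
  #3 pop 2: in={0,1,3,4} → {0,1,3,4} (was {}); enqueue []
  #4 pop 3: in={0,1,3,4} → {0,1,2,3} (was {}); enqueue []
  #5 pop 4: in={0,1,3,4} → {0,1,3,4} (no change)
  #6 pop 5: in={} → {0,2,3} (was {}); enqueue [2,3]
  #7 pop 6: in={0,1,2,3,4} → {3} (was {}); enqueue [4,5]
  #8 pop 0: in={0,1,2,3,4} → {0,3,4} (no change)
  #9 pop 2: in={0,1,2,3,4} → {0,1,2,3,4} (was {0,1,3,4}); enqueue [0,6]
  #10 pop 3: in={0,1,2,3,4} → {0,1,2,3} (no change)
  #11 pop 4: in={0,1,2,3,4} → {0,1,3,4} (no change)
  #12 pop 5: in={3} → {0,2,3} (no change)
  #13 pop 0: in={0,1,2,3,4} → {0,3,4} (no change)
  #14 pop 6: in={0,1,2,3,4} → {3} (no change)

Fixpoint:
  val[0] = {0,3,4}
  val[1] = {0,1,3,4}
  val[2] = {0,1,2,3,4}
  val[3] = {0,1,2,3}
  val[4] = {0,1,3,4}
  val[5] = {0,2,3}
  val[6] = {3}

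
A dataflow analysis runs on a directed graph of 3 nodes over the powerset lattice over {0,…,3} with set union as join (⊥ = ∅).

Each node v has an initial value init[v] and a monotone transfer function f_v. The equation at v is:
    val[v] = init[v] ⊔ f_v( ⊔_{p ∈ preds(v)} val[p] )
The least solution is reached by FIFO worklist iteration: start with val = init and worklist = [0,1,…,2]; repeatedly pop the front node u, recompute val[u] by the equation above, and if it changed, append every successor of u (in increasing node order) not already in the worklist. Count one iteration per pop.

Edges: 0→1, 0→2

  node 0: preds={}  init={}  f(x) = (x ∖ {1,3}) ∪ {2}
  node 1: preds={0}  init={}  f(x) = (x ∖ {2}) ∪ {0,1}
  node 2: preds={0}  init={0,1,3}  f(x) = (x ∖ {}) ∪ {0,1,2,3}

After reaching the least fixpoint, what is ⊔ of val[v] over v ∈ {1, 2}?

{0,1,2,3}

Trace (3 dequeues):
  [1] u=0 | in {} | out {2} | prev {} | push {}
  [2] u=1 | in {2} | out {0,1} | prev {} | push {}
  [3] u=2 | in {2} | out {0,1,2,3} | prev {0,1,3} | push {}

Converged values:
  [0] {2}
  [1] {0,1}
  [2] {0,1,2,3}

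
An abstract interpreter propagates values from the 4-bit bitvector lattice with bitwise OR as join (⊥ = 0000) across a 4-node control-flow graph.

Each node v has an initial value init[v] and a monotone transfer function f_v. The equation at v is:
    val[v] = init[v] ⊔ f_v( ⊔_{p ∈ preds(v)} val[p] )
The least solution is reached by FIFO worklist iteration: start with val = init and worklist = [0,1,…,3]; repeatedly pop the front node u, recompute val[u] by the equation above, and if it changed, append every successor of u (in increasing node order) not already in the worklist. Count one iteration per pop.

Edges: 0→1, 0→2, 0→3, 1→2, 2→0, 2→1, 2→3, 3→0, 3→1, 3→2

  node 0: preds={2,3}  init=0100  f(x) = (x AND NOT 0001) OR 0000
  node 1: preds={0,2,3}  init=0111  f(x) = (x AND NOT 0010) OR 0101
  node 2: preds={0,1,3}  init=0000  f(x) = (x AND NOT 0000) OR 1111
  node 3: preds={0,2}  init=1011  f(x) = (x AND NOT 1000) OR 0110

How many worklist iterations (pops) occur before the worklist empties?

7

Iteration log — 7 steps:
  step 1. node 0  ⊔preds=1011  new=1110  old=0100  +wl: 
  step 2. node 1  ⊔preds=1111  new=1111  old=0111  +wl: 
  step 3. node 2  ⊔preds=1111  new=1111  old=0000  +wl: 0,1
  step 4. node 3  ⊔preds=1111  new=1111  old=1011  +wl: 2
  step 5. node 0  ⊔preds=1111  new=1110  stable
  step 6. node 1  ⊔preds=1111  new=1111  stable
  step 7. node 2  ⊔preds=1111  new=1111  stable

Least fixpoint reached:
  node 0: 1110
  node 1: 1111
  node 2: 1111
  node 3: 1111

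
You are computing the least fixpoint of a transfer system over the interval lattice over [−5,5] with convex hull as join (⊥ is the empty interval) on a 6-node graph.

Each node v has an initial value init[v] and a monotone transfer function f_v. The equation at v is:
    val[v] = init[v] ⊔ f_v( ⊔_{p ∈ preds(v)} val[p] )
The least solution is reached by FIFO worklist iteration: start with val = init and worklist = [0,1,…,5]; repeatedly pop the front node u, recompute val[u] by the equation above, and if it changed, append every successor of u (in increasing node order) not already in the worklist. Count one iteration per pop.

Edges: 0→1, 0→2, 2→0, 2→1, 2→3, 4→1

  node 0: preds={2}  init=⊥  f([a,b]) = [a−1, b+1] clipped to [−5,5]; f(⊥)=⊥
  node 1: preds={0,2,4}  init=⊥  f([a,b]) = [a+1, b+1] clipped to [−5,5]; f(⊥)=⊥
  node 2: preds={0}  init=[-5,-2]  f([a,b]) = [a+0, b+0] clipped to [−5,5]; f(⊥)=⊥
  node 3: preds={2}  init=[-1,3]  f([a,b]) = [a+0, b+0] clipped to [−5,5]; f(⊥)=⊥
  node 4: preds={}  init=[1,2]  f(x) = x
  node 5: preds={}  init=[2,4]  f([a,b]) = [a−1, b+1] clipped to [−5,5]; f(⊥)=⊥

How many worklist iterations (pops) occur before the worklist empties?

32

Worklist (32 pops):
  #1 pop 0: in=[-5,-2] → [-5,-1] (was ⊥); enqueue []
  #2 pop 1: in=[-5,2] → [-4,3] (was ⊥); enqueue []
  #3 pop 2: in=[-5,-1] → [-5,-1] (was [-5,-2]); enqueue [0,1]
  #4 pop 3: in=[-5,-1] → [-5,3] (was [-1,3]); enqueue []
  #5 pop 4: in=⊥ → [1,2] (no change)
  #6 pop 5: in=⊥ → [2,4] (no change)
  #7 pop 0: in=[-5,-1] → [-5,0] (was [-5,-1]); enqueue [2]
  #8 pop 1: in=[-5,2] → [-4,3] (no change)
  #9 pop 2: in=[-5,0] → [-5,0] (was [-5,-1]); enqueue [0,1,3]
  #10 pop 0: in=[-5,0] → [-5,1] (was [-5,0]); enqueue [2]
  #11 pop 1: in=[-5,2] → [-4,3] (no change)
  #12 pop 3: in=[-5,0] → [-5,3] (no change)
  #13 pop 2: in=[-5,1] → [-5,1] (was [-5,0]); enqueue [0,1,3]
  #14 pop 0: in=[-5,1] → [-5,2] (was [-5,1]); enqueue [2]
  #15 pop 1: in=[-5,2] → [-4,3] (no change)
  #16 pop 3: in=[-5,1] → [-5,3] (no change)
  #17 pop 2: in=[-5,2] → [-5,2] (was [-5,1]); enqueue [0,1,3]
  #18 pop 0: in=[-5,2] → [-5,3] (was [-5,2]); enqueue [2]
  #19 pop 1: in=[-5,3] → [-4,4] (was [-4,3]); enqueue []
  #20 pop 3: in=[-5,2] → [-5,3] (no change)
  #21 pop 2: in=[-5,3] → [-5,3] (was [-5,2]); enqueue [0,1,3]
  #22 pop 0: in=[-5,3] → [-5,4] (was [-5,3]); enqueue [2]
  #23 pop 1: in=[-5,4] → [-4,5] (was [-4,4]); enqueue []
  #24 pop 3: in=[-5,3] → [-5,3] (no change)
  #25 pop 2: in=[-5,4] → [-5,4] (was [-5,3]); enqueue [0,1,3]
  #26 pop 0: in=[-5,4] → [-5,5] (was [-5,4]); enqueue [2]
  #27 pop 1: in=[-5,5] → [-4,5] (no change)
  #28 pop 3: in=[-5,4] → [-5,4] (was [-5,3]); enqueue []
  #29 pop 2: in=[-5,5] → [-5,5] (was [-5,4]); enqueue [0,1,3]
  #30 pop 0: in=[-5,5] → [-5,5] (no change)
  #31 pop 1: in=[-5,5] → [-4,5] (no change)
  #32 pop 3: in=[-5,5] → [-5,5] (was [-5,4]); enqueue []

Fixpoint:
  val[0] = [-5,5]
  val[1] = [-4,5]
  val[2] = [-5,5]
  val[3] = [-5,5]
  val[4] = [1,2]
  val[5] = [2,4]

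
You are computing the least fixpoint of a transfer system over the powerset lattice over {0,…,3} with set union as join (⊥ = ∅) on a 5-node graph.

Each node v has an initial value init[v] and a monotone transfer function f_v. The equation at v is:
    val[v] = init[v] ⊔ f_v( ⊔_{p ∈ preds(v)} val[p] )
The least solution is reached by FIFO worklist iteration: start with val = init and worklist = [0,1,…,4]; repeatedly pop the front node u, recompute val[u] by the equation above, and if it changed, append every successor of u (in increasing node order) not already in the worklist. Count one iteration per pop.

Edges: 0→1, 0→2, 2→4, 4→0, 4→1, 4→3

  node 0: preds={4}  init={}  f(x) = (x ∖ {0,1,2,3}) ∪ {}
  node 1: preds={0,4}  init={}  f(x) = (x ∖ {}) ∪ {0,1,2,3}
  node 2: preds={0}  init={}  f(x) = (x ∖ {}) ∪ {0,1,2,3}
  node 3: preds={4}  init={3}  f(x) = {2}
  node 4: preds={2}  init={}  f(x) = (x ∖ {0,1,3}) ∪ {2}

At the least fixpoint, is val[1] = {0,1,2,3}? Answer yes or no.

yes

Worklist (8 pops):
  #1 pop 0: in={} → {} (no change)
  #2 pop 1: in={} → {0,1,2,3} (was {}); enqueue []
  #3 pop 2: in={} → {0,1,2,3} (was {}); enqueue []
  #4 pop 3: in={} → {2,3} (was {3}); enqueue []
  #5 pop 4: in={0,1,2,3} → {2} (was {}); enqueue [0,1,3]
  #6 pop 0: in={2} → {} (no change)
  #7 pop 1: in={2} → {0,1,2,3} (no change)
  #8 pop 3: in={2} → {2,3} (no change)

Fixpoint:
  val[0] = {}
  val[1] = {0,1,2,3}
  val[2] = {0,1,2,3}
  val[3] = {2,3}
  val[4] = {2}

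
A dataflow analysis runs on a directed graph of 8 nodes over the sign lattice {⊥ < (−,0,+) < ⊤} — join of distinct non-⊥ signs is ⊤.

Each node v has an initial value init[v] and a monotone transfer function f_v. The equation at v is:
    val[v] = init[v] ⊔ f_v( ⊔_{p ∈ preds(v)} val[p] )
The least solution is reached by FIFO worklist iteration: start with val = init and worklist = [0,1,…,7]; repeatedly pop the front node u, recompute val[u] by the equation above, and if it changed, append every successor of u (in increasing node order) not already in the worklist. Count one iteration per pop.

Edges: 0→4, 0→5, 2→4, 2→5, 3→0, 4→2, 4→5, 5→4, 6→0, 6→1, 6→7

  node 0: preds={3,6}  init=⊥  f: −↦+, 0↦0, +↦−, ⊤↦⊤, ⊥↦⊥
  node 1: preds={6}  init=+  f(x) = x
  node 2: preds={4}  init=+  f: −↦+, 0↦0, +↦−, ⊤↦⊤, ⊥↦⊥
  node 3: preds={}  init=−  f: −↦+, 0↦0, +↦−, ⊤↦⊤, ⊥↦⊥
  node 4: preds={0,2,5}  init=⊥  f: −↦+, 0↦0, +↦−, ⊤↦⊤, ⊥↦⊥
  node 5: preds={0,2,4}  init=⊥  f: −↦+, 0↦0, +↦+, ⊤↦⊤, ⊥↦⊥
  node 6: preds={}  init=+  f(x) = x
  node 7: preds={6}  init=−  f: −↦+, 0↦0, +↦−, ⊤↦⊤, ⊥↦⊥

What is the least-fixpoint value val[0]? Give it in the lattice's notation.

Worklist (11 pops):
  #1 pop 0: in=⊤ → ⊤ (was ⊥); enqueue []
  #2 pop 1: in=+ → + (no change)
  #3 pop 2: in=⊥ → + (no change)
  #4 pop 3: in=⊥ → − (no change)
  #5 pop 4: in=⊤ → ⊤ (was ⊥); enqueue [2]
  #6 pop 5: in=⊤ → ⊤ (was ⊥); enqueue [4]
  #7 pop 6: in=⊥ → + (no change)
  #8 pop 7: in=+ → − (no change)
  #9 pop 2: in=⊤ → ⊤ (was +); enqueue [5]
  #10 pop 4: in=⊤ → ⊤ (no change)
  #11 pop 5: in=⊤ → ⊤ (no change)

Fixpoint:
  val[0] = ⊤
  val[1] = +
  val[2] = ⊤
  val[3] = −
  val[4] = ⊤
  val[5] = ⊤
  val[6] = +
  val[7] = −

⊤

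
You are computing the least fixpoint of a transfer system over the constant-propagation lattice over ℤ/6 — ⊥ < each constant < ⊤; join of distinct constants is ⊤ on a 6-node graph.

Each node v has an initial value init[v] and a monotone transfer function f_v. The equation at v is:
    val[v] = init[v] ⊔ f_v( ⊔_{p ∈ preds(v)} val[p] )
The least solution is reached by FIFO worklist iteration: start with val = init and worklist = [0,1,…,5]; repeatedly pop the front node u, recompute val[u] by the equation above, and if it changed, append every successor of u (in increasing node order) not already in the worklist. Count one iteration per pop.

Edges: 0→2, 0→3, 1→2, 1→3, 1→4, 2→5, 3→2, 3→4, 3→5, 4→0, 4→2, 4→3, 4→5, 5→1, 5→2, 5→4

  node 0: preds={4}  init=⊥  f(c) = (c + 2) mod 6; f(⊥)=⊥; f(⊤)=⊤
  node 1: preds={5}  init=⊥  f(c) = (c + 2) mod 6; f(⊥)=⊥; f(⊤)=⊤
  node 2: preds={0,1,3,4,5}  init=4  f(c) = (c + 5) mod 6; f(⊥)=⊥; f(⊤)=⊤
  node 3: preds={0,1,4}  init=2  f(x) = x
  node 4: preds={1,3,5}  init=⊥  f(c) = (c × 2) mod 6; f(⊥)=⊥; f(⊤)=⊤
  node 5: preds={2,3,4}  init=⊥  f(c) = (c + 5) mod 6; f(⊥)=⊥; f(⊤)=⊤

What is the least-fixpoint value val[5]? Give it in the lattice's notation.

⊤

Worklist (17 pops):
  #1 pop 0: in=⊥ → ⊥ (no change)
  #2 pop 1: in=⊥ → ⊥ (no change)
  #3 pop 2: in=2 → ⊤ (was 4); enqueue []
  #4 pop 3: in=⊥ → 2 (no change)
  #5 pop 4: in=2 → 4 (was ⊥); enqueue [0,2,3]
  #6 pop 5: in=⊤ → ⊤ (was ⊥); enqueue [1,4]
  #7 pop 0: in=4 → 0 (was ⊥); enqueue []
  #8 pop 2: in=⊤ → ⊤ (no change)
  #9 pop 3: in=⊤ → ⊤ (was 2); enqueue [2,5]
  #10 pop 1: in=⊤ → ⊤ (was ⊥); enqueue [3]
  #11 pop 4: in=⊤ → ⊤ (was 4); enqueue [0]
  #12 pop 2: in=⊤ → ⊤ (no change)
  #13 pop 5: in=⊤ → ⊤ (no change)
  #14 pop 3: in=⊤ → ⊤ (no change)
  #15 pop 0: in=⊤ → ⊤ (was 0); enqueue [2,3]
  #16 pop 2: in=⊤ → ⊤ (no change)
  #17 pop 3: in=⊤ → ⊤ (no change)

Fixpoint:
  val[0] = ⊤
  val[1] = ⊤
  val[2] = ⊤
  val[3] = ⊤
  val[4] = ⊤
  val[5] = ⊤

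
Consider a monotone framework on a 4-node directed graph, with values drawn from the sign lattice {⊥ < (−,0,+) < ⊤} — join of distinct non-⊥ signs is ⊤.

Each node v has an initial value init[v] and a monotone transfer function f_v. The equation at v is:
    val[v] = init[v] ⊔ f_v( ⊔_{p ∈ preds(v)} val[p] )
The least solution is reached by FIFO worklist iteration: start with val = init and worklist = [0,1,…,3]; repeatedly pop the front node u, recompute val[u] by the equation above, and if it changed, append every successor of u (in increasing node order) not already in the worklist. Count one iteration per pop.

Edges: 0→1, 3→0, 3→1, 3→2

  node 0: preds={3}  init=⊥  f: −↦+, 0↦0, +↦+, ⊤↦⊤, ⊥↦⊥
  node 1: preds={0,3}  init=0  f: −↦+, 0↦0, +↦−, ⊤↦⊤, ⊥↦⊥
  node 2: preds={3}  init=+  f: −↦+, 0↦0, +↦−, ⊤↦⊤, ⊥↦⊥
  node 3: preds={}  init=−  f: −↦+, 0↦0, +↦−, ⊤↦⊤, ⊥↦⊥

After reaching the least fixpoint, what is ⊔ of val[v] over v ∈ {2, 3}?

⊤

Worklist (4 pops):
  #1 pop 0: in=− → + (was ⊥); enqueue []
  #2 pop 1: in=⊤ → ⊤ (was 0); enqueue []
  #3 pop 2: in=− → + (no change)
  #4 pop 3: in=⊥ → − (no change)

Fixpoint:
  val[0] = +
  val[1] = ⊤
  val[2] = +
  val[3] = −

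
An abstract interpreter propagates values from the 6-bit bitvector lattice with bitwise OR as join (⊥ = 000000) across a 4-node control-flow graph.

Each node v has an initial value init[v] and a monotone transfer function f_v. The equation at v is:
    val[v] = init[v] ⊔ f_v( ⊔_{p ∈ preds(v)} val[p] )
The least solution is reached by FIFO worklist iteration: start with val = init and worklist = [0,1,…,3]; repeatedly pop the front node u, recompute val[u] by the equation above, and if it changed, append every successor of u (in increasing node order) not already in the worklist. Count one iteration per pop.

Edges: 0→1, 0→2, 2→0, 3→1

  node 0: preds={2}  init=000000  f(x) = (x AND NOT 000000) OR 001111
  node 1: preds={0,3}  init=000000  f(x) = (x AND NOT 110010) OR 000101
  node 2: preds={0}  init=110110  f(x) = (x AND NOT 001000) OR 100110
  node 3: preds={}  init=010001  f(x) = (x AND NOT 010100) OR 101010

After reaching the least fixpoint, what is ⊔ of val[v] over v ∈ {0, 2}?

Iteration log — 6 steps:
  step 1. node 0  ⊔preds=110110  new=111111  old=000000  +wl: 
  step 2. node 1  ⊔preds=111111  new=001101  old=000000  +wl: 
  step 3. node 2  ⊔preds=111111  new=110111  old=110110  +wl: 0
  step 4. node 3  ⊔preds=000000  new=111011  old=010001  +wl: 1
  step 5. node 0  ⊔preds=110111  new=111111  stable
  step 6. node 1  ⊔preds=111111  new=001101  stable

Least fixpoint reached:
  node 0: 111111
  node 1: 001101
  node 2: 110111
  node 3: 111011

111111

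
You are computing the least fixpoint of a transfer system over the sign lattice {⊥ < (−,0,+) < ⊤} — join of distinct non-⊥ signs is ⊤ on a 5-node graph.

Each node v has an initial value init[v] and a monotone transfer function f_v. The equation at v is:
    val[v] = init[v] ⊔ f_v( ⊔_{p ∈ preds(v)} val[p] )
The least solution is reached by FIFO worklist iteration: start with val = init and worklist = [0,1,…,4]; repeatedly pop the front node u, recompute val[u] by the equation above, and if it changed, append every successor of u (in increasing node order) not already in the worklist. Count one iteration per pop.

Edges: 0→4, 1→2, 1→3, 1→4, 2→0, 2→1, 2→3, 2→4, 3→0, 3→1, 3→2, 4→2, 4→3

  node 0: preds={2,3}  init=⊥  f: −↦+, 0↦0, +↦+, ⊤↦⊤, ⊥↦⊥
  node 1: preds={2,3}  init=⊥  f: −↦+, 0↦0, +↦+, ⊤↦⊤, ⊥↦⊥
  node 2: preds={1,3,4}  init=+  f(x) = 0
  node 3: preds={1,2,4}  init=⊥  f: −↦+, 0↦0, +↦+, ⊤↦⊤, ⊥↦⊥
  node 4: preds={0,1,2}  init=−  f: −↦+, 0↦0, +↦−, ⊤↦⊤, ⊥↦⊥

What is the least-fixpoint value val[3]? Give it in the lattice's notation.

Iteration log — 10 steps:
  step 1. node 0  ⊔preds=+  new=+  old=⊥  +wl: 
  step 2. node 1  ⊔preds=+  new=+  old=⊥  +wl: 
  step 3. node 2  ⊔preds=⊤  new=⊤  old=+  +wl: 0,1
  step 4. node 3  ⊔preds=⊤  new=⊤  old=⊥  +wl: 2
  step 5. node 4  ⊔preds=⊤  new=⊤  old=−  +wl: 3
  step 6. node 0  ⊔preds=⊤  new=⊤  old=+  +wl: 4
  step 7. node 1  ⊔preds=⊤  new=⊤  old=+  +wl: 
  step 8. node 2  ⊔preds=⊤  new=⊤  stable
  step 9. node 3  ⊔preds=⊤  new=⊤  stable
  step 10. node 4  ⊔preds=⊤  new=⊤  stable

Least fixpoint reached:
  node 0: ⊤
  node 1: ⊤
  node 2: ⊤
  node 3: ⊤
  node 4: ⊤

⊤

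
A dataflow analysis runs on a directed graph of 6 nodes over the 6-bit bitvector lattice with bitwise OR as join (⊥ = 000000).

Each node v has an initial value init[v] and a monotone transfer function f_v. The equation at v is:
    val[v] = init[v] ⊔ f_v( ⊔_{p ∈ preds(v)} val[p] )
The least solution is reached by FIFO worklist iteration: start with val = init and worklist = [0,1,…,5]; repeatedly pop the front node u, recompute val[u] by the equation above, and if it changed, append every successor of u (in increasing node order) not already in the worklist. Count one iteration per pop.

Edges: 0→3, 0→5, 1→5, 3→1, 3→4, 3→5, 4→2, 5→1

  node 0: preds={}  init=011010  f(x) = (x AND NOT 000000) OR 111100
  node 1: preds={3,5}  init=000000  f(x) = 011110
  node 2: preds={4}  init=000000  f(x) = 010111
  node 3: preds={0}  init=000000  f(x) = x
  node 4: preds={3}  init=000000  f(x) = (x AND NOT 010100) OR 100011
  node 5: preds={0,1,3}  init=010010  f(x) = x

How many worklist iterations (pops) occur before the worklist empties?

8

Trace (8 dequeues):
  [1] u=0 | in 000000 | out 111110 | prev 011010 | push {}
  [2] u=1 | in 010010 | out 011110 | prev 000000 | push {}
  [3] u=2 | in 000000 | out 010111 | prev 000000 | push {}
  [4] u=3 | in 111110 | out 111110 | prev 000000 | push {1}
  [5] u=4 | in 111110 | out 101011 | prev 000000 | push {2}
  [6] u=5 | in 111110 | out 111110 | prev 010010 | push {}
  [7] u=1 | in 111110 | out 011110 | ==
  [8] u=2 | in 101011 | out 010111 | ==

Converged values:
  [0] 111110
  [1] 011110
  [2] 010111
  [3] 111110
  [4] 101011
  [5] 111110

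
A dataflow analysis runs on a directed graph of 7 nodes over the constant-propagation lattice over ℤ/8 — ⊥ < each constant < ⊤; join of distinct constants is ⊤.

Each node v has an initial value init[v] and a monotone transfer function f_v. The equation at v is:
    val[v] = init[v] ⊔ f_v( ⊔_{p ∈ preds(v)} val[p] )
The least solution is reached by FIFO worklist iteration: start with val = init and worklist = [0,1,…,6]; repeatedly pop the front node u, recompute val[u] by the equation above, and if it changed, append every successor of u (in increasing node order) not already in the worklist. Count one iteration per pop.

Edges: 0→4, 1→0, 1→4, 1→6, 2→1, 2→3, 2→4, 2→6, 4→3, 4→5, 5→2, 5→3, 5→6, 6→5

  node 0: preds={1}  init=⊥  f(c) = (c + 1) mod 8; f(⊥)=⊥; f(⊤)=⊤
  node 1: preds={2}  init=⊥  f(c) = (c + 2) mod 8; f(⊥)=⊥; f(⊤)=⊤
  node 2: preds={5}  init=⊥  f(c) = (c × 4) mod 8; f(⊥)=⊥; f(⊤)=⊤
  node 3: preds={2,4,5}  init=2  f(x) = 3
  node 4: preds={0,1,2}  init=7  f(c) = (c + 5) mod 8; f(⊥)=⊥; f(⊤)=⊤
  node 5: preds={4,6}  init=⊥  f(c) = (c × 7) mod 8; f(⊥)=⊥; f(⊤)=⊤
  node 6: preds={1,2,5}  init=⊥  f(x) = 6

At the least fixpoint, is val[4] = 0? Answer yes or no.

no

Worklist (22 pops):
  #1 pop 0: in=⊥ → ⊥ (no change)
  #2 pop 1: in=⊥ → ⊥ (no change)
  #3 pop 2: in=⊥ → ⊥ (no change)
  #4 pop 3: in=7 → ⊤ (was 2); enqueue []
  #5 pop 4: in=⊥ → 7 (no change)
  #6 pop 5: in=7 → 1 (was ⊥); enqueue [2,3]
  #7 pop 6: in=1 → 6 (was ⊥); enqueue [5]
  #8 pop 2: in=1 → 4 (was ⊥); enqueue [1,4,6]
  #9 pop 3: in=⊤ → ⊤ (no change)
  #10 pop 5: in=⊤ → ⊤ (was 1); enqueue [2,3]
  #11 pop 1: in=4 → 6 (was ⊥); enqueue [0]
  #12 pop 4: in=⊤ → ⊤ (was 7); enqueue [5]
  #13 pop 6: in=⊤ → 6 (no change)
  #14 pop 2: in=⊤ → ⊤ (was 4); enqueue [1,4,6]
  #15 pop 3: in=⊤ → ⊤ (no change)
  #16 pop 0: in=6 → 7 (was ⊥); enqueue []
  #17 pop 5: in=⊤ → ⊤ (no change)
  #18 pop 1: in=⊤ → ⊤ (was 6); enqueue [0]
  #19 pop 4: in=⊤ → ⊤ (no change)
  #20 pop 6: in=⊤ → 6 (no change)
  #21 pop 0: in=⊤ → ⊤ (was 7); enqueue [4]
  #22 pop 4: in=⊤ → ⊤ (no change)

Fixpoint:
  val[0] = ⊤
  val[1] = ⊤
  val[2] = ⊤
  val[3] = ⊤
  val[4] = ⊤
  val[5] = ⊤
  val[6] = 6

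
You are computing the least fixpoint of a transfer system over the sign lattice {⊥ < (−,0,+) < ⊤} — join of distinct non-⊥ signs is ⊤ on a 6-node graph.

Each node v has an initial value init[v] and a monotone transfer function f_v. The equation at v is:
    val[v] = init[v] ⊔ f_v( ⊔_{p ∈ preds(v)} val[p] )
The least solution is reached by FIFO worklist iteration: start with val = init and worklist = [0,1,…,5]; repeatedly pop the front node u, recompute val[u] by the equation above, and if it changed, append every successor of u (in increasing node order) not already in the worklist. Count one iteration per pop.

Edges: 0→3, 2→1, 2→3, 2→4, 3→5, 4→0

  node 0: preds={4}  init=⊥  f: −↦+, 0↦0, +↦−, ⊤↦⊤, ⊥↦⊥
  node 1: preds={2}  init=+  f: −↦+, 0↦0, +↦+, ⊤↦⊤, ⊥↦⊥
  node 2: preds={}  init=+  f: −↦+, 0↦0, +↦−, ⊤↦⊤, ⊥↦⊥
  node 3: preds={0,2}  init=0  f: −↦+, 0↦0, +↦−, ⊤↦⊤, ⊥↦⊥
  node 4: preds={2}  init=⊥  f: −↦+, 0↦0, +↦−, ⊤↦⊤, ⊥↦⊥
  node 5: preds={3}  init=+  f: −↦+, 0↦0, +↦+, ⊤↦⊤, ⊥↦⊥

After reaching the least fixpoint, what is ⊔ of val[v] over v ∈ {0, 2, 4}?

⊤

Worklist (8 pops):
  #1 pop 0: in=⊥ → ⊥ (no change)
  #2 pop 1: in=+ → + (no change)
  #3 pop 2: in=⊥ → + (no change)
  #4 pop 3: in=+ → ⊤ (was 0); enqueue []
  #5 pop 4: in=+ → − (was ⊥); enqueue [0]
  #6 pop 5: in=⊤ → ⊤ (was +); enqueue []
  #7 pop 0: in=− → + (was ⊥); enqueue [3]
  #8 pop 3: in=+ → ⊤ (no change)

Fixpoint:
  val[0] = +
  val[1] = +
  val[2] = +
  val[3] = ⊤
  val[4] = −
  val[5] = ⊤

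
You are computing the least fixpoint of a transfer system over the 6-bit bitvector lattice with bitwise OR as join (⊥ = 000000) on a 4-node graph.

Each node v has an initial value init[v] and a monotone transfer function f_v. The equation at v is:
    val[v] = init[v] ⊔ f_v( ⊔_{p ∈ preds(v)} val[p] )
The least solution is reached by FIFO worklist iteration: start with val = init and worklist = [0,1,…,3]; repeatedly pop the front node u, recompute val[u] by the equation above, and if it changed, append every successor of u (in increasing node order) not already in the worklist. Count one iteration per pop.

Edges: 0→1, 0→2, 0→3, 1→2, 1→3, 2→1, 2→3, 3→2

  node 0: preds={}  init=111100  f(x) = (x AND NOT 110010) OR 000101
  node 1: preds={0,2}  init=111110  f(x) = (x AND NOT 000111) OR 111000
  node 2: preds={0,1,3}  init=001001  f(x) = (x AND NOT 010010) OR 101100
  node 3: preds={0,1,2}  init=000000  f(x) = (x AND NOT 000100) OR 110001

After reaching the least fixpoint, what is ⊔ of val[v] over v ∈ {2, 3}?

Trace (6 dequeues):
  [1] u=0 | in 000000 | out 111101 | prev 111100 | push {}
  [2] u=1 | in 111101 | out 111110 | ==
  [3] u=2 | in 111111 | out 101101 | prev 001001 | push {1}
  [4] u=3 | in 111111 | out 111011 | prev 000000 | push {2}
  [5] u=1 | in 111101 | out 111110 | ==
  [6] u=2 | in 111111 | out 101101 | ==

Converged values:
  [0] 111101
  [1] 111110
  [2] 101101
  [3] 111011

111111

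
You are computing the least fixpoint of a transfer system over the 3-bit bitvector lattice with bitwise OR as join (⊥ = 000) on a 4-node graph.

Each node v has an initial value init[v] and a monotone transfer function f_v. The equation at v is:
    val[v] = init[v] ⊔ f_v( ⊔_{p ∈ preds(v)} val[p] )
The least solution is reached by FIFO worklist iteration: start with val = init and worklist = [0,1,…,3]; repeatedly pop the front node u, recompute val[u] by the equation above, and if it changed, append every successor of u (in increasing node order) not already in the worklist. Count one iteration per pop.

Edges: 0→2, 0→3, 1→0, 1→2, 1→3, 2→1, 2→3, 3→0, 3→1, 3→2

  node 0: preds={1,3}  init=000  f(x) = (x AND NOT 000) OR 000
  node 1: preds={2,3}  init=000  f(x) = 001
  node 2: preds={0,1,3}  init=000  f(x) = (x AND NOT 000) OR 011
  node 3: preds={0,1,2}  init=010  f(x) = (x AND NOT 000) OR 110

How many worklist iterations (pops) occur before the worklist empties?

Trace (9 dequeues):
  [1] u=0 | in 010 | out 010 | prev 000 | push {}
  [2] u=1 | in 010 | out 001 | prev 000 | push {0}
  [3] u=2 | in 011 | out 011 | prev 000 | push {1}
  [4] u=3 | in 011 | out 111 | prev 010 | push {2}
  [5] u=0 | in 111 | out 111 | prev 010 | push {3}
  [6] u=1 | in 111 | out 001 | ==
  [7] u=2 | in 111 | out 111 | prev 011 | push {1}
  [8] u=3 | in 111 | out 111 | ==
  [9] u=1 | in 111 | out 001 | ==

Converged values:
  [0] 111
  [1] 001
  [2] 111
  [3] 111

9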